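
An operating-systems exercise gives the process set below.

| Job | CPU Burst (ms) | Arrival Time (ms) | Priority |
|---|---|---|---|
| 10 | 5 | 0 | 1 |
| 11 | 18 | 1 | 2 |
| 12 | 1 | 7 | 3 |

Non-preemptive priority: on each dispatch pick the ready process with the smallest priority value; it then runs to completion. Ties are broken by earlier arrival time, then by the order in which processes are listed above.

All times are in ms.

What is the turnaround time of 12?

Timeline: | 10 0-5 | 11 5-23 | 12 23-24 |
Completion: 10=5  11=23  12=24
Turnaround(12) = completion − arrival = 24 − 7 = 17

17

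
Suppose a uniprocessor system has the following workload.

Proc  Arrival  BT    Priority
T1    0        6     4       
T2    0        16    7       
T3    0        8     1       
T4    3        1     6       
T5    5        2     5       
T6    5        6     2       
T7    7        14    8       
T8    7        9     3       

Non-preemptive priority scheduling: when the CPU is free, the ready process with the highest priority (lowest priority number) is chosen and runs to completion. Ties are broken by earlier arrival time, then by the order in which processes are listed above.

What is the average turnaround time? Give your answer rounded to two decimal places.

Timeline: | T3 0-8 | T6 8-14 | T8 14-23 | T1 23-29 | T5 29-31 | T4 31-32 | T2 32-48 | T7 48-62 |
Completion: T1=29  T2=48  T3=8  T4=32  T5=31  T6=14  T7=62  T8=23
Turnaround (C−A): T1=29  T2=48  T3=8  T4=29  T5=26  T6=9  T7=55  T8=16
Turnaround times: T1=29, T2=48, T3=8, T4=29, T5=26, T6=9, T7=55, T8=16
Average turnaround = (29+48+8+29+26+9+55+16) / 8 = 220/8 = 27.50

27.50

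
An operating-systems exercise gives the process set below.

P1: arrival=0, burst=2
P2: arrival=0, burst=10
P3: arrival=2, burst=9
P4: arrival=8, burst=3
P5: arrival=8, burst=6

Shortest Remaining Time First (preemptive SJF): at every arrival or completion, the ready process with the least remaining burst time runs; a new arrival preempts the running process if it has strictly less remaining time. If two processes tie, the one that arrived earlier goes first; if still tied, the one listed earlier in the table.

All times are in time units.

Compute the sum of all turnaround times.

59

Gantt: | P1 0-2 | P3 2-11 | P4 11-14 | P5 14-20 | P2 20-30 |
Completion: P1=2  P2=30  P3=11  P4=14  P5=20
Turnaround (C−A): P1=2  P2=30  P3=9  P4=6  P5=12
Turnaround = completion − arrival: P1=2, P2=30, P3=9, P4=6, P5=12
Total turnaround = 2 + 30 + 9 + 6 + 12 = 59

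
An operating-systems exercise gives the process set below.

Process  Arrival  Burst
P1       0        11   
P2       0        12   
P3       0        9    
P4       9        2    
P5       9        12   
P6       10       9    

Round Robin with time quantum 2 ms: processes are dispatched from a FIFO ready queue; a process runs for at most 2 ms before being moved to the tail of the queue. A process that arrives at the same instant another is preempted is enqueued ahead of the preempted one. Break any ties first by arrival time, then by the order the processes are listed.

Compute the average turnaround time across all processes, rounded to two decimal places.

Schedule: | P1 0-2 | P2 2-4 | P3 4-6 | P1 6-8 | P2 8-10 | P3 10-12 | P1 12-14 | P4 14-16 | P5 16-18 | P6 18-20 | P2 20-22 | P3 22-24 | P1 24-26 | P5 26-28 | P6 28-30 | P2 30-32 | P3 32-34 | P1 34-36 | P5 36-38 | P6 38-40 | P2 40-42 | P3 42-43 | P1 43-44 | P5 44-46 | P6 46-48 | P2 48-50 | P5 50-52 | P6 52-53 | P5 53-55 |
Completion: P1=44  P2=50  P3=43  P4=16  P5=55  P6=53
Turnaround (C−A): P1=44  P2=50  P3=43  P4=7  P5=46  P6=43
Turnaround times: P1=44, P2=50, P3=43, P4=7, P5=46, P6=43
Average turnaround = (44+50+43+7+46+43) / 6 = 233/6 = 38.83

38.83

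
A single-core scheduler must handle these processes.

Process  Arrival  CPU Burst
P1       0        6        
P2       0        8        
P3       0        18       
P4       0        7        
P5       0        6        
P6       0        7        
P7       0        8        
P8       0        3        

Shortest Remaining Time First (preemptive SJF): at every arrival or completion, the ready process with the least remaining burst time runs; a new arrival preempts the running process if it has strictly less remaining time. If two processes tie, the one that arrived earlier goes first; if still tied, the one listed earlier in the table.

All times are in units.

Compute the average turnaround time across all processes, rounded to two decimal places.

27.88

Gantt: | P8 0-3 | P1 3-9 | P5 9-15 | P4 15-22 | P6 22-29 | P2 29-37 | P7 37-45 | P3 45-63 |
Completion: P1=9  P2=37  P3=63  P4=22  P5=15  P6=29  P7=45  P8=3
Turnaround times: P1=9, P2=37, P3=63, P4=22, P5=15, P6=29, P7=45, P8=3
Average turnaround = (9+37+63+22+15+29+45+3) / 8 = 223/8 = 27.88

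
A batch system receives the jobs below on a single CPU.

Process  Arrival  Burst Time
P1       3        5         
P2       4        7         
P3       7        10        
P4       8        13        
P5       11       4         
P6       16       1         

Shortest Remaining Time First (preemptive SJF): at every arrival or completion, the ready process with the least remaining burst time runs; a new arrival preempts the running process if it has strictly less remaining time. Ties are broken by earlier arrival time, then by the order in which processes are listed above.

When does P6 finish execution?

17

Timeline: | idle 0-3 | P1 3-8 | P2 8-15 | P5 15-16 | P6 16-17 | P5 17-20 | P3 20-30 | P4 30-43 |
Completion: P1=8  P2=15  P3=30  P4=43  P5=20  P6=17
Turnaround (C−A): P1=5  P2=11  P3=23  P4=35  P5=9  P6=1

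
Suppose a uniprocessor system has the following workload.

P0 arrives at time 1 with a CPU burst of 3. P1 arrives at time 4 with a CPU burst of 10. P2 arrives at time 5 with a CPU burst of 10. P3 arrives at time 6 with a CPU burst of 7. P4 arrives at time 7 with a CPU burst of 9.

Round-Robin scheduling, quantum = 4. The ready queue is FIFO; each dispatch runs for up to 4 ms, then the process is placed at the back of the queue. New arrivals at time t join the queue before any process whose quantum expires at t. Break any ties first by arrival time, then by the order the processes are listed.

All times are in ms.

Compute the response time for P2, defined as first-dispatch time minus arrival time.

Schedule: | idle 0-1 | P0 1-4 | P1 4-8 | P2 8-12 | P3 12-16 | P4 16-20 | P1 20-24 | P2 24-28 | P3 28-31 | P4 31-35 | P1 35-37 | P2 37-39 | P4 39-40 |
Completion: P0=4  P1=37  P2=39  P3=31  P4=40
Turnaround (C−A): P0=3  P1=33  P2=34  P3=25  P4=33
Response(P2) = first start − arrival = 8 − 5 = 3

3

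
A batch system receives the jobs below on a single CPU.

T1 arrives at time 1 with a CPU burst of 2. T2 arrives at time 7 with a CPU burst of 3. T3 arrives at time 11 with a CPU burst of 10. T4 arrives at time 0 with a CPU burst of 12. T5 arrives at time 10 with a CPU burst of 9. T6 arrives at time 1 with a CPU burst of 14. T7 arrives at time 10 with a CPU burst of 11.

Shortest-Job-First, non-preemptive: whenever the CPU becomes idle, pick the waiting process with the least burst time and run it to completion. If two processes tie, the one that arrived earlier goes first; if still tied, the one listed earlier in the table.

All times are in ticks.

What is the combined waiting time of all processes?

112

Timeline: | T4 0-12 | T1 12-14 | T2 14-17 | T5 17-26 | T3 26-36 | T7 36-47 | T6 47-61 |
Completion: T1=14  T2=17  T3=36  T4=12  T5=26  T6=61  T7=47
Turnaround (C−A): T1=13  T2=10  T3=25  T4=12  T5=16  T6=60  T7=37
Waiting = turnaround − burst: T1=11, T2=7, T3=15, T4=0, T5=7, T6=46, T7=26
Total waiting = 11 + 7 + 15 + 0 + 7 + 46 + 26 = 112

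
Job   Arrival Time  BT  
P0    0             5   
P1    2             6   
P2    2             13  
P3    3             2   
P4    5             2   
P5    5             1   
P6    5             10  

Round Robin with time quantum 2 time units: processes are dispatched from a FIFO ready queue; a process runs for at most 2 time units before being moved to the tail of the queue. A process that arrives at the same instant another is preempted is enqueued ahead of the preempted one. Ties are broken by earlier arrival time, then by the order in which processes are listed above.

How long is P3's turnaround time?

Schedule: | P0 0-2 | P1 2-4 | P2 4-6 | P0 6-8 | P3 8-10 | P1 10-12 | P4 12-14 | P5 14-15 | P6 15-17 | P2 17-19 | P0 19-20 | P1 20-22 | P6 22-24 | P2 24-26 | P6 26-28 | P2 28-30 | P6 30-32 | P2 32-34 | P6 34-36 | P2 36-39 |
Completion: P0=20  P1=22  P2=39  P3=10  P4=14  P5=15  P6=36
Turnaround(P3) = completion − arrival = 10 − 3 = 7

7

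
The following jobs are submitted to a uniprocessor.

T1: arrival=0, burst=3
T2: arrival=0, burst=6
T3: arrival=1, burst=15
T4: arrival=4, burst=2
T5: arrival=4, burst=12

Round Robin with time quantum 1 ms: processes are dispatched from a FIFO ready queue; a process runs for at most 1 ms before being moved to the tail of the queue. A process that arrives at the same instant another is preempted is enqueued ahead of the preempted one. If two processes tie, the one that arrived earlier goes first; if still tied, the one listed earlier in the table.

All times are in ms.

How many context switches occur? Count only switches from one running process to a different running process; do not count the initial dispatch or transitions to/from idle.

36

Gantt: | T1 0-1 | T2 1-2 | T3 2-3 | T1 3-4 | T2 4-5 | T3 5-6 | T4 6-7 | T5 7-8 | T1 8-9 | T2 9-10 | T3 10-11 | T4 11-12 | T5 12-13 | T2 13-14 | T3 14-15 | T5 15-16 | T2 16-17 | T3 17-18 | T5 18-19 | T2 19-20 | T3 20-21 | T5 21-22 | T3 22-23 | T5 23-24 | T3 24-25 | T5 25-26 | T3 26-27 | T5 27-28 | T3 28-29 | T5 29-30 | T3 30-31 | T5 31-32 | T3 32-33 | T5 33-34 | T3 34-35 | T5 35-36 | T3 36-38 |
Completion: T1=9  T2=20  T3=38  T4=12  T5=36
Turnaround (C−A): T1=9  T2=20  T3=37  T4=8  T5=32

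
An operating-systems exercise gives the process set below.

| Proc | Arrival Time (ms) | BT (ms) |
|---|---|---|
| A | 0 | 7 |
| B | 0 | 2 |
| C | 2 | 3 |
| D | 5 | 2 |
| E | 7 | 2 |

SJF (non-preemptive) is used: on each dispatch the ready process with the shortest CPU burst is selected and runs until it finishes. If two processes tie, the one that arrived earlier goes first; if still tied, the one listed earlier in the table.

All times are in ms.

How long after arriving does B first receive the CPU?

0

Gantt: | B 0-2 | C 2-5 | D 5-7 | E 7-9 | A 9-16 |
Completion: A=16  B=2  C=5  D=7  E=9
Response(B) = first start − arrival = 0 − 0 = 0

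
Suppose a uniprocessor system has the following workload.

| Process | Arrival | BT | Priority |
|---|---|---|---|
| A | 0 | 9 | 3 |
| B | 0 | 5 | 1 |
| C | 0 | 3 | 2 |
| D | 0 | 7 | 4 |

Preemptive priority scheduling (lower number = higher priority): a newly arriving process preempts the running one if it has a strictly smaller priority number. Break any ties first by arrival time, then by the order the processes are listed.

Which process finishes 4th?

D

Timeline: | B 0-5 | C 5-8 | A 8-17 | D 17-24 |
Completion: A=17  B=5  C=8  D=24
Turnaround (C−A): A=17  B=5  C=8  D=24
Finish order: B → C → A → D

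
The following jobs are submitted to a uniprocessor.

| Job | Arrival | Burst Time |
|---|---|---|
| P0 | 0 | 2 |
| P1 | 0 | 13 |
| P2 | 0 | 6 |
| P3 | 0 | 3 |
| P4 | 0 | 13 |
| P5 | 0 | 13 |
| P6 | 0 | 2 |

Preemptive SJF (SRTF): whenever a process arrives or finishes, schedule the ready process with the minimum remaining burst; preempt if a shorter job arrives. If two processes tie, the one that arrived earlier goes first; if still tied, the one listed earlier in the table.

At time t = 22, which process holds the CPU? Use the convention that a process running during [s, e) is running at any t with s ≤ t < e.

P1

Schedule: | P0 0-2 | P6 2-4 | P3 4-7 | P2 7-13 | P1 13-26 | P4 26-39 | P5 39-52 |
Completion: P0=2  P1=26  P2=13  P3=7  P4=39  P5=52  P6=4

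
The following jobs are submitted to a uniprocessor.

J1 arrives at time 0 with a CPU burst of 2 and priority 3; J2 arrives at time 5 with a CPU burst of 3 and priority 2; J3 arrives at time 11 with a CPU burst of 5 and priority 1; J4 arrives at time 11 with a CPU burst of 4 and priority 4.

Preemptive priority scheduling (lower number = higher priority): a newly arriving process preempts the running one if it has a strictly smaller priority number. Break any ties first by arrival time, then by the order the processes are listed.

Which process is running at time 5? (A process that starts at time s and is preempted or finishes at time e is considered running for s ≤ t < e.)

J2

Gantt: | J1 0-2 | idle 2-5 | J2 5-8 | idle 8-11 | J3 11-16 | J4 16-20 |
Completion: J1=2  J2=8  J3=16  J4=20
Turnaround (C−A): J1=2  J2=3  J3=5  J4=9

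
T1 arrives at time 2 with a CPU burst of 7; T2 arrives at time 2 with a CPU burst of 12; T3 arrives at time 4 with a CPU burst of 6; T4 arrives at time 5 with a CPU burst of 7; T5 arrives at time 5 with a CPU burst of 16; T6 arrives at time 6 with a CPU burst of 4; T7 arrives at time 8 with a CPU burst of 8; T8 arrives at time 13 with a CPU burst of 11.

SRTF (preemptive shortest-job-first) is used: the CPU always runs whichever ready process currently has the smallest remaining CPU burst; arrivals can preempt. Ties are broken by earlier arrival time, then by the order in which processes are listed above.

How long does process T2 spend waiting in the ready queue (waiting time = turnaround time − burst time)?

43

Schedule: | idle 0-2 | T1 2-9 | T6 9-13 | T3 13-19 | T4 19-26 | T7 26-34 | T8 34-45 | T2 45-57 | T5 57-73 |
Completion: T1=9  T2=57  T3=19  T4=26  T5=73  T6=13  T7=34  T8=45
Waiting(T2) = turnaround − burst = 55 − 12 = 43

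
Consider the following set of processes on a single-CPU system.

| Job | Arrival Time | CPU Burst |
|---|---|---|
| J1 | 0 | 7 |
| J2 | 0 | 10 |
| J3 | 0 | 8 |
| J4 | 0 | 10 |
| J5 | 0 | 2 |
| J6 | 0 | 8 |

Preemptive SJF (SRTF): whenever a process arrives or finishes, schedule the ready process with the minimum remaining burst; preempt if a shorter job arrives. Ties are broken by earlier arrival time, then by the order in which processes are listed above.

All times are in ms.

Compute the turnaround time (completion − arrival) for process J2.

35

Gantt: | J5 0-2 | J1 2-9 | J3 9-17 | J6 17-25 | J2 25-35 | J4 35-45 |
Completion: J1=9  J2=35  J3=17  J4=45  J5=2  J6=25
Turnaround (C−A): J1=9  J2=35  J3=17  J4=45  J5=2  J6=25
Turnaround(J2) = completion − arrival = 35 − 0 = 35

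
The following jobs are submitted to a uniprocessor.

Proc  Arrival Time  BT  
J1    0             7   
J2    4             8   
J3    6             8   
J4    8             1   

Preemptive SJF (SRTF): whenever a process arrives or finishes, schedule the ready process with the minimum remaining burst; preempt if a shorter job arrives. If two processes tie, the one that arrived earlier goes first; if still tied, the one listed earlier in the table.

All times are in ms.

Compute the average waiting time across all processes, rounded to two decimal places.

Schedule: | J1 0-7 | J2 7-8 | J4 8-9 | J2 9-16 | J3 16-24 |
Completion: J1=7  J2=16  J3=24  J4=9
Turnaround (C−A): J1=7  J2=12  J3=18  J4=1
Waiting times: J1=0, J2=4, J3=10, J4=0
Average waiting = (0+4+10+0) / 4 = 14/4 = 3.50

3.50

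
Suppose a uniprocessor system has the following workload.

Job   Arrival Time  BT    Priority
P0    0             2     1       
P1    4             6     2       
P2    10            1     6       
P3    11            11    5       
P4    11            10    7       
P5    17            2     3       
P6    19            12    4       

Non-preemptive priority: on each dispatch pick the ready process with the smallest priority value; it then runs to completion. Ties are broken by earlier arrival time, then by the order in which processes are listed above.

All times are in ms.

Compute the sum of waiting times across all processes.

35

Timeline: | P0 0-2 | idle 2-4 | P1 4-10 | P2 10-11 | P3 11-22 | P5 22-24 | P6 24-36 | P4 36-46 |
Completion: P0=2  P1=10  P2=11  P3=22  P4=46  P5=24  P6=36
Turnaround (C−A): P0=2  P1=6  P2=1  P3=11  P4=35  P5=7  P6=17
Waiting = turnaround − burst: P0=0, P1=0, P2=0, P3=0, P4=25, P5=5, P6=5
Total waiting = 0 + 0 + 0 + 0 + 25 + 5 + 5 = 35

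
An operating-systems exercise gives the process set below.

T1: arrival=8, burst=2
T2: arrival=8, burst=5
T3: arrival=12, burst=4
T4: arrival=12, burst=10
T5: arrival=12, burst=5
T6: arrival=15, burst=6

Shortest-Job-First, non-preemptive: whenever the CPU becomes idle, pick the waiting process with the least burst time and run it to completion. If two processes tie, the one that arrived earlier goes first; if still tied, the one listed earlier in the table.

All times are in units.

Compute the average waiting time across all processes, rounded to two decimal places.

Gantt: | idle 0-8 | T1 8-10 | T2 10-15 | T3 15-19 | T5 19-24 | T6 24-30 | T4 30-40 |
Completion: T1=10  T2=15  T3=19  T4=40  T5=24  T6=30
Turnaround (C−A): T1=2  T2=7  T3=7  T4=28  T5=12  T6=15
Waiting times: T1=0, T2=2, T3=3, T4=18, T5=7, T6=9
Average waiting = (0+2+3+18+7+9) / 6 = 39/6 = 6.50

6.50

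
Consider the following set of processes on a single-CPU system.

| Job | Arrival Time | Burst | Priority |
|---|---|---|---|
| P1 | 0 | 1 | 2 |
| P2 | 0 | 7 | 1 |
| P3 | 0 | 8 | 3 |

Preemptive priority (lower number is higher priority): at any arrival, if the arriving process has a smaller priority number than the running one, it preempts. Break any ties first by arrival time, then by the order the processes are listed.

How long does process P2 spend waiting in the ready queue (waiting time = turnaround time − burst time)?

0

Schedule: | P2 0-7 | P1 7-8 | P3 8-16 |
Completion: P1=8  P2=7  P3=16
Turnaround (C−A): P1=8  P2=7  P3=16
Waiting(P2) = turnaround − burst = 7 − 7 = 0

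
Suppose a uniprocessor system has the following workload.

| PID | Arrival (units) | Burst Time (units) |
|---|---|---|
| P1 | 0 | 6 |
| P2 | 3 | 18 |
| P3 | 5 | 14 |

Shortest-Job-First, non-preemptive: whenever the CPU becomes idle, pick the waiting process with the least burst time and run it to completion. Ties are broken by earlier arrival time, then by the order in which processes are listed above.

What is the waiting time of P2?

17

Gantt: | P1 0-6 | P3 6-20 | P2 20-38 |
Completion: P1=6  P2=38  P3=20
Waiting(P2) = turnaround − burst = 35 − 18 = 17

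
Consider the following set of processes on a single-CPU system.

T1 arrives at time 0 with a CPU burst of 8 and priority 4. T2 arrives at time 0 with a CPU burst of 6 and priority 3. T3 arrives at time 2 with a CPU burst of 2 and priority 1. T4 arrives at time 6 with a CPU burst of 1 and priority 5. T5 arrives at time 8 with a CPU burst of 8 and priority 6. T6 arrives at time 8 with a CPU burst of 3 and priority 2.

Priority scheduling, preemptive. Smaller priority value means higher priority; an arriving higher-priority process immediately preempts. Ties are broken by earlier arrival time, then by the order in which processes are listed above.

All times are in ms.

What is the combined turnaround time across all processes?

Gantt: | T2 0-2 | T3 2-4 | T2 4-8 | T6 8-11 | T1 11-19 | T4 19-20 | T5 20-28 |
Completion: T1=19  T2=8  T3=4  T4=20  T5=28  T6=11
Turnaround (C−A): T1=19  T2=8  T3=2  T4=14  T5=20  T6=3
Turnaround = completion − arrival: T1=19, T2=8, T3=2, T4=14, T5=20, T6=3
Total turnaround = 19 + 8 + 2 + 14 + 20 + 3 = 66

66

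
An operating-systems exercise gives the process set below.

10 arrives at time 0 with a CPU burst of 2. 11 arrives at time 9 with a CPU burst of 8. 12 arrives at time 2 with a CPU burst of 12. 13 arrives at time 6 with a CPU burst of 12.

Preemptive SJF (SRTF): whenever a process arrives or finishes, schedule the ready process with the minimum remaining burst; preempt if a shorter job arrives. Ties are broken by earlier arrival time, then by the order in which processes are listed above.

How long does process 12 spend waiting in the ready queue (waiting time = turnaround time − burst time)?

0

Gantt: | 10 0-2 | 12 2-14 | 11 14-22 | 13 22-34 |
Completion: 10=2  11=22  12=14  13=34
Turnaround (C−A): 10=2  11=13  12=12  13=28
Waiting(12) = turnaround − burst = 12 − 12 = 0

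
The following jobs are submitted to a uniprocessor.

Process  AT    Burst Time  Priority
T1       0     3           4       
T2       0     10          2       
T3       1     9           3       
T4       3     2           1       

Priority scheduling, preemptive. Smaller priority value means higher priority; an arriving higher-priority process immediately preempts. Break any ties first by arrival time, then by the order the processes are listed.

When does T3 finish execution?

Timeline: | T2 0-3 | T4 3-5 | T2 5-12 | T3 12-21 | T1 21-24 |
Completion: T1=24  T2=12  T3=21  T4=5

21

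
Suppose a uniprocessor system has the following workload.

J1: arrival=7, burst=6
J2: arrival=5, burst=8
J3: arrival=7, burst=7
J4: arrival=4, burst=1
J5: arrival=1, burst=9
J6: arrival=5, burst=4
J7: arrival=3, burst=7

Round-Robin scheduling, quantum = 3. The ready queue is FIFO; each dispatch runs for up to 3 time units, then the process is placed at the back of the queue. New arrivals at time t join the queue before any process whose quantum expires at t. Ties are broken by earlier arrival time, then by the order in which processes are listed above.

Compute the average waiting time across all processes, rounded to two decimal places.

22.43

Timeline: | idle 0-1 | J5 1-4 | J7 4-7 | J4 7-8 | J5 8-11 | J2 11-14 | J6 14-17 | J1 17-20 | J3 20-23 | J7 23-26 | J5 26-29 | J2 29-32 | J6 32-33 | J1 33-36 | J3 36-39 | J7 39-40 | J2 40-42 | J3 42-43 |
Completion: J1=36  J2=42  J3=43  J4=8  J5=29  J6=33  J7=40
Turnaround (C−A): J1=29  J2=37  J3=36  J4=4  J5=28  J6=28  J7=37
Waiting times: J1=23, J2=29, J3=29, J4=3, J5=19, J6=24, J7=30
Average waiting = (23+29+29+3+19+24+30) / 7 = 157/7 = 22.43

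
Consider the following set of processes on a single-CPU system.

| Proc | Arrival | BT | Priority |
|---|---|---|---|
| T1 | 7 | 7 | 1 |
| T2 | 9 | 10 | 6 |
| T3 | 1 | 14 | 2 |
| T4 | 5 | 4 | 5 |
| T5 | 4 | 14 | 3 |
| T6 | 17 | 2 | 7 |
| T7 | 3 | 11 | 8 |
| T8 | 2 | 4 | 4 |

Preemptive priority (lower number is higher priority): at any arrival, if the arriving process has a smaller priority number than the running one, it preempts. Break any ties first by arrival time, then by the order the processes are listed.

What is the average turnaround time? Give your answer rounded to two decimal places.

35.63

Gantt: | idle 0-1 | T3 1-7 | T1 7-14 | T3 14-22 | T5 22-36 | T8 36-40 | T4 40-44 | T2 44-54 | T6 54-56 | T7 56-67 |
Completion: T1=14  T2=54  T3=22  T4=44  T5=36  T6=56  T7=67  T8=40
Turnaround (C−A): T1=7  T2=45  T3=21  T4=39  T5=32  T6=39  T7=64  T8=38
Turnaround times: T1=7, T2=45, T3=21, T4=39, T5=32, T6=39, T7=64, T8=38
Average turnaround = (7+45+21+39+32+39+64+38) / 8 = 285/8 = 35.63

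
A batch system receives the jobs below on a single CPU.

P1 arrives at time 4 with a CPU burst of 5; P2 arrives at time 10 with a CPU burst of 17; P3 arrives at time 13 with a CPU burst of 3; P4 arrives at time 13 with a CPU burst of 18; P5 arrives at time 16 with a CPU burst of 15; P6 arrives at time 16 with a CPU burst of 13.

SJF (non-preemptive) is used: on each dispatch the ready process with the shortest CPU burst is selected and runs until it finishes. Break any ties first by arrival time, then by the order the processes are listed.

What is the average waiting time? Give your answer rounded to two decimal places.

16.67

Schedule: | idle 0-4 | P1 4-9 | idle 9-10 | P2 10-27 | P3 27-30 | P6 30-43 | P5 43-58 | P4 58-76 |
Completion: P1=9  P2=27  P3=30  P4=76  P5=58  P6=43
Turnaround (C−A): P1=5  P2=17  P3=17  P4=63  P5=42  P6=27
Waiting times: P1=0, P2=0, P3=14, P4=45, P5=27, P6=14
Average waiting = (0+0+14+45+27+14) / 6 = 100/6 = 16.67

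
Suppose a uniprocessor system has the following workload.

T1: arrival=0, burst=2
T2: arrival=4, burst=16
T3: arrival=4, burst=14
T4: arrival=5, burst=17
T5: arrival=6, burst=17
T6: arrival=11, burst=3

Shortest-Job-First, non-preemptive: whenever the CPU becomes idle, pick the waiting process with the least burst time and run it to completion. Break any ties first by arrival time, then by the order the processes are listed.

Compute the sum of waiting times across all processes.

Timeline: | T1 0-2 | idle 2-4 | T3 4-18 | T6 18-21 | T2 21-37 | T4 37-54 | T5 54-71 |
Completion: T1=2  T2=37  T3=18  T4=54  T5=71  T6=21
Waiting = turnaround − burst: T1=0, T2=17, T3=0, T4=32, T5=48, T6=7
Total waiting = 0 + 17 + 0 + 32 + 48 + 7 = 104

104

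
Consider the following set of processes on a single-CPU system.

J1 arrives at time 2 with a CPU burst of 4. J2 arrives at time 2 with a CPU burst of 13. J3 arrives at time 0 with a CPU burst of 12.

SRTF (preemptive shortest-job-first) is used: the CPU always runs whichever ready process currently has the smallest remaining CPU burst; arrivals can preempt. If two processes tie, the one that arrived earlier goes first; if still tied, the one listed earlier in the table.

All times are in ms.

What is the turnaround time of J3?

Schedule: | J3 0-2 | J1 2-6 | J3 6-16 | J2 16-29 |
Completion: J1=6  J2=29  J3=16
Turnaround (C−A): J1=4  J2=27  J3=16
Turnaround(J3) = completion − arrival = 16 − 0 = 16

16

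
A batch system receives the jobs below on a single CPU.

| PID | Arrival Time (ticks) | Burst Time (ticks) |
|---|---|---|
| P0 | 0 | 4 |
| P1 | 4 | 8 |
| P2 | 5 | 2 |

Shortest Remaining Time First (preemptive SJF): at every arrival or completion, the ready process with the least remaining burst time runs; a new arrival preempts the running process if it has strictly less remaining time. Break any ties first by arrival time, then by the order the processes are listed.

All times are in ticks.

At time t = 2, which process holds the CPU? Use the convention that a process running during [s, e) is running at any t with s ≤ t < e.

Gantt: | P0 0-4 | P1 4-5 | P2 5-7 | P1 7-14 |
Completion: P0=4  P1=14  P2=7
Turnaround (C−A): P0=4  P1=10  P2=2

P0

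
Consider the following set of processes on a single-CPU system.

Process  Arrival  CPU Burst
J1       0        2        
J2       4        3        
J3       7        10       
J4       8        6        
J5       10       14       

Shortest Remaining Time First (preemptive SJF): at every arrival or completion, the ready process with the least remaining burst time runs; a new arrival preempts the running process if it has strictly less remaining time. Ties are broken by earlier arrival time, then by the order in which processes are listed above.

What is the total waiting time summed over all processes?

Gantt: | J1 0-2 | idle 2-4 | J2 4-7 | J3 7-8 | J4 8-14 | J3 14-23 | J5 23-37 |
Completion: J1=2  J2=7  J3=23  J4=14  J5=37
Waiting = turnaround − burst: J1=0, J2=0, J3=6, J4=0, J5=13
Total waiting = 0 + 0 + 6 + 0 + 13 = 19

19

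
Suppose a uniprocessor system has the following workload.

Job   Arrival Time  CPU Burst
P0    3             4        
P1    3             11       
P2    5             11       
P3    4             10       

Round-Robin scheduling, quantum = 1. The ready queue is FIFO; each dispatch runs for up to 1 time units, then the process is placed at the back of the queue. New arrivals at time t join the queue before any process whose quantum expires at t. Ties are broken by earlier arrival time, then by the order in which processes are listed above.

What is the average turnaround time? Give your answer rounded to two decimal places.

Gantt: | idle 0-3 | P0 3-4 | P1 4-5 | P3 5-6 | P0 6-7 | P2 7-8 | P1 8-9 | P3 9-10 | P0 10-11 | P2 11-12 | P1 12-13 | P3 13-14 | P0 14-15 | P2 15-16 | P1 16-17 | P3 17-18 | P2 18-19 | P1 19-20 | P3 20-21 | P2 21-22 | P1 22-23 | P3 23-24 | P2 24-25 | P1 25-26 | P3 26-27 | P2 27-28 | P1 28-29 | P3 29-30 | P2 30-31 | P1 31-32 | P3 32-33 | P2 33-34 | P1 34-35 | P3 35-36 | P2 36-37 | P1 37-38 | P2 38-39 |
Completion: P0=15  P1=38  P2=39  P3=36
Turnaround (C−A): P0=12  P1=35  P2=34  P3=32
Turnaround times: P0=12, P1=35, P2=34, P3=32
Average turnaround = (12+35+34+32) / 4 = 113/4 = 28.25

28.25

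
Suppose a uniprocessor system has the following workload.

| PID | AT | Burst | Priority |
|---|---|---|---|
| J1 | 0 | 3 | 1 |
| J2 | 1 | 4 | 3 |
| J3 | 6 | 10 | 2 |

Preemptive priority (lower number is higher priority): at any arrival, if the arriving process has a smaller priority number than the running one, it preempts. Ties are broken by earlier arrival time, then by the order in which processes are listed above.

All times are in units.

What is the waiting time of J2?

12

Schedule: | J1 0-3 | J2 3-6 | J3 6-16 | J2 16-17 |
Completion: J1=3  J2=17  J3=16
Turnaround (C−A): J1=3  J2=16  J3=10
Waiting(J2) = turnaround − burst = 16 − 4 = 12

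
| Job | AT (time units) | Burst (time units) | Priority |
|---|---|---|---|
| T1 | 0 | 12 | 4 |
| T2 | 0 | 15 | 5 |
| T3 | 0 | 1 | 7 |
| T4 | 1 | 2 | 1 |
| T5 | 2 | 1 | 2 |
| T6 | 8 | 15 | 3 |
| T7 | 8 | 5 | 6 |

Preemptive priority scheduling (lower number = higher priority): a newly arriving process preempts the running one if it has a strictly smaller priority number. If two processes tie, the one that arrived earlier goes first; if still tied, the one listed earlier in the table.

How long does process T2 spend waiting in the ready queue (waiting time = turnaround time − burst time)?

Gantt: | T1 0-1 | T4 1-3 | T5 3-4 | T1 4-8 | T6 8-23 | T1 23-30 | T2 30-45 | T7 45-50 | T3 50-51 |
Completion: T1=30  T2=45  T3=51  T4=3  T5=4  T6=23  T7=50
Turnaround (C−A): T1=30  T2=45  T3=51  T4=2  T5=2  T6=15  T7=42
Waiting(T2) = turnaround − burst = 45 − 15 = 30

30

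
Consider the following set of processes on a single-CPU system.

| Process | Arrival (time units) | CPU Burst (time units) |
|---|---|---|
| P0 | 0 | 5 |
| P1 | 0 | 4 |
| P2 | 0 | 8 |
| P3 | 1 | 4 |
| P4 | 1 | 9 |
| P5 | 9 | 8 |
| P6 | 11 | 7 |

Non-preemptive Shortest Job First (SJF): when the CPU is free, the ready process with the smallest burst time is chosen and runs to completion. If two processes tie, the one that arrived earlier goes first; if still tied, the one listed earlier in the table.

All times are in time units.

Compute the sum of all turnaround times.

132

Schedule: | P1 0-4 | P3 4-8 | P0 8-13 | P6 13-20 | P2 20-28 | P5 28-36 | P4 36-45 |
Completion: P0=13  P1=4  P2=28  P3=8  P4=45  P5=36  P6=20
Turnaround (C−A): P0=13  P1=4  P2=28  P3=7  P4=44  P5=27  P6=9
Turnaround = completion − arrival: P0=13, P1=4, P2=28, P3=7, P4=44, P5=27, P6=9
Total turnaround = 13 + 4 + 28 + 7 + 44 + 27 + 9 = 132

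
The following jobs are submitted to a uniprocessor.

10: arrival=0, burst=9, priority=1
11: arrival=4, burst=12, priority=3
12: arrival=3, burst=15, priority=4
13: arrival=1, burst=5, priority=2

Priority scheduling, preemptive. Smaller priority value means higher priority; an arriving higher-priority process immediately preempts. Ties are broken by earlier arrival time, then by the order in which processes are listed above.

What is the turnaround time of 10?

Timeline: | 10 0-9 | 13 9-14 | 11 14-26 | 12 26-41 |
Completion: 10=9  11=26  12=41  13=14
Turnaround (C−A): 10=9  11=22  12=38  13=13
Turnaround(10) = completion − arrival = 9 − 0 = 9

9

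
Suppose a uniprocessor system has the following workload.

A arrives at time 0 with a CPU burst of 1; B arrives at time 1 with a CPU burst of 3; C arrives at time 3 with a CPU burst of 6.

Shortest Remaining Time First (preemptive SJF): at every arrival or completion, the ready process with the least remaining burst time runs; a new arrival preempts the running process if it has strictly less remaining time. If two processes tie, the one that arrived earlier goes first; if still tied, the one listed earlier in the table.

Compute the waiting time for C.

Timeline: | A 0-1 | B 1-4 | C 4-10 |
Completion: A=1  B=4  C=10
Waiting(C) = turnaround − burst = 7 − 6 = 1

1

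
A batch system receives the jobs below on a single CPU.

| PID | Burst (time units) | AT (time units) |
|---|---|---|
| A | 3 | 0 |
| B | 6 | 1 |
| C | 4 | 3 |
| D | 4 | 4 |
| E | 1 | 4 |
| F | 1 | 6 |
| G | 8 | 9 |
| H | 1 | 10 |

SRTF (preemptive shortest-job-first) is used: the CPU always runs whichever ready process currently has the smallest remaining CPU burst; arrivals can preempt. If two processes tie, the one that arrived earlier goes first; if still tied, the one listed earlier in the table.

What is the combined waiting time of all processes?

32

Gantt: | A 0-3 | C 3-4 | E 4-5 | C 5-6 | F 6-7 | C 7-9 | D 9-10 | H 10-11 | D 11-14 | B 14-20 | G 20-28 |
Completion: A=3  B=20  C=9  D=14  E=5  F=7  G=28  H=11
Waiting = turnaround − burst: A=0, B=13, C=2, D=6, E=0, F=0, G=11, H=0
Total waiting = 0 + 13 + 2 + 6 + 0 + 0 + 11 + 0 = 32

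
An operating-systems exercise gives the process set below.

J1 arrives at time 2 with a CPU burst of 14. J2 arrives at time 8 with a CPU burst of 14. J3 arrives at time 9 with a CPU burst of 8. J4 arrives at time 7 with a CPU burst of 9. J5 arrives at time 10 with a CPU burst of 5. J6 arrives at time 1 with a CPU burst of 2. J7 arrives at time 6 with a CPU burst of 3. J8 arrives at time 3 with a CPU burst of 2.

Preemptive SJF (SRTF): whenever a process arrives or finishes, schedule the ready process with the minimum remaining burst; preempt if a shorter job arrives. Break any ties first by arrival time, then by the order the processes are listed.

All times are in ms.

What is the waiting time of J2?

36

Timeline: | idle 0-1 | J6 1-3 | J8 3-5 | J1 5-6 | J7 6-9 | J3 9-10 | J5 10-15 | J3 15-22 | J4 22-31 | J1 31-44 | J2 44-58 |
Completion: J1=44  J2=58  J3=22  J4=31  J5=15  J6=3  J7=9  J8=5
Turnaround (C−A): J1=42  J2=50  J3=13  J4=24  J5=5  J6=2  J7=3  J8=2
Waiting(J2) = turnaround − burst = 50 − 14 = 36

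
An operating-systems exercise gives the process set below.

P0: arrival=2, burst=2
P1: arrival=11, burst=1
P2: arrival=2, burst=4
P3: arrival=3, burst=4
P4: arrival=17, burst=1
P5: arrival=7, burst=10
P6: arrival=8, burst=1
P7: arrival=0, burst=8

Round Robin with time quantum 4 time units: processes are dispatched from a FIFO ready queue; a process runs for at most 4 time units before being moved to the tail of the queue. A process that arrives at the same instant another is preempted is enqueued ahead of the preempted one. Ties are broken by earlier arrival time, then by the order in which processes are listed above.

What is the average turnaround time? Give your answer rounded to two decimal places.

12.63

Schedule: | P7 0-4 | P0 4-6 | P2 6-10 | P3 10-14 | P7 14-18 | P5 18-22 | P6 22-23 | P1 23-24 | P4 24-25 | P5 25-31 |
Completion: P0=6  P1=24  P2=10  P3=14  P4=25  P5=31  P6=23  P7=18
Turnaround (C−A): P0=4  P1=13  P2=8  P3=11  P4=8  P5=24  P6=15  P7=18
Turnaround times: P0=4, P1=13, P2=8, P3=11, P4=8, P5=24, P6=15, P7=18
Average turnaround = (4+13+8+11+8+24+15+18) / 8 = 101/8 = 12.63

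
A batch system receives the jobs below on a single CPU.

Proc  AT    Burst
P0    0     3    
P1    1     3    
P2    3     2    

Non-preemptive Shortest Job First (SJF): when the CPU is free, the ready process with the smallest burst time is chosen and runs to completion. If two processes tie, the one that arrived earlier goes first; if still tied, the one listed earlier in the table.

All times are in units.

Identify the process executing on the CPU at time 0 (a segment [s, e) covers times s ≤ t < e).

P0

Gantt: | P0 0-3 | P2 3-5 | P1 5-8 |
Completion: P0=3  P1=8  P2=5
Turnaround (C−A): P0=3  P1=7  P2=2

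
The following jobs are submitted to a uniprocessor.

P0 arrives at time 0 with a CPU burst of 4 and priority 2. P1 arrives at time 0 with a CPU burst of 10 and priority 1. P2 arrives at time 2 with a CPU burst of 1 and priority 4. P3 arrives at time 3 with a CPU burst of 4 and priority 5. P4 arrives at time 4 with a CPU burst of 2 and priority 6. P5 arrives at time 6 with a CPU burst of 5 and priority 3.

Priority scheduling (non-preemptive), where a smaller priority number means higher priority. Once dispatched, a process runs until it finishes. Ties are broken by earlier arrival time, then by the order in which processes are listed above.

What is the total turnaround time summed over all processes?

98

Gantt: | P1 0-10 | P0 10-14 | P5 14-19 | P2 19-20 | P3 20-24 | P4 24-26 |
Completion: P0=14  P1=10  P2=20  P3=24  P4=26  P5=19
Turnaround (C−A): P0=14  P1=10  P2=18  P3=21  P4=22  P5=13
Turnaround = completion − arrival: P0=14, P1=10, P2=18, P3=21, P4=22, P5=13
Total turnaround = 14 + 10 + 18 + 21 + 22 + 13 = 98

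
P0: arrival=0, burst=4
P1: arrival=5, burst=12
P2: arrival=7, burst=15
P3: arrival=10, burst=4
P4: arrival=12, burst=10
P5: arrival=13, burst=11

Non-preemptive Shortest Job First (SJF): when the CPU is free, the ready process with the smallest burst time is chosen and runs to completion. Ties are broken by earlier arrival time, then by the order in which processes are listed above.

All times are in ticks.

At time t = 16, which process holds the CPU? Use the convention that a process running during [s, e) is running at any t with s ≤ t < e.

Gantt: | P0 0-4 | idle 4-5 | P1 5-17 | P3 17-21 | P4 21-31 | P5 31-42 | P2 42-57 |
Completion: P0=4  P1=17  P2=57  P3=21  P4=31  P5=42

P1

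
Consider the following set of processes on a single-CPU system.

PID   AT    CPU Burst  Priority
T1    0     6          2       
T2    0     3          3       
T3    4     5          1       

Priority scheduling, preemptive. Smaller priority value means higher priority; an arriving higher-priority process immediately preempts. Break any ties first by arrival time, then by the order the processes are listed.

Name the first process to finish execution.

T3

Gantt: | T1 0-4 | T3 4-9 | T1 9-11 | T2 11-14 |
Completion: T1=11  T2=14  T3=9
Turnaround (C−A): T1=11  T2=14  T3=5
Finish order: T3 → T1 → T2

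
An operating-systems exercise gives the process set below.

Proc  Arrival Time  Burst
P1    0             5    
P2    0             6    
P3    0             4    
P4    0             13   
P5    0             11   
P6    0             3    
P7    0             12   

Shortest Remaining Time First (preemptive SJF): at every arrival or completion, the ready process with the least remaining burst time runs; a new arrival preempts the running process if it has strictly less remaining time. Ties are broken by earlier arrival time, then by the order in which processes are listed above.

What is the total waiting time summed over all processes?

110

Schedule: | P6 0-3 | P3 3-7 | P1 7-12 | P2 12-18 | P5 18-29 | P7 29-41 | P4 41-54 |
Completion: P1=12  P2=18  P3=7  P4=54  P5=29  P6=3  P7=41
Turnaround (C−A): P1=12  P2=18  P3=7  P4=54  P5=29  P6=3  P7=41
Waiting = turnaround − burst: P1=7, P2=12, P3=3, P4=41, P5=18, P6=0, P7=29
Total waiting = 7 + 12 + 3 + 41 + 18 + 0 + 29 = 110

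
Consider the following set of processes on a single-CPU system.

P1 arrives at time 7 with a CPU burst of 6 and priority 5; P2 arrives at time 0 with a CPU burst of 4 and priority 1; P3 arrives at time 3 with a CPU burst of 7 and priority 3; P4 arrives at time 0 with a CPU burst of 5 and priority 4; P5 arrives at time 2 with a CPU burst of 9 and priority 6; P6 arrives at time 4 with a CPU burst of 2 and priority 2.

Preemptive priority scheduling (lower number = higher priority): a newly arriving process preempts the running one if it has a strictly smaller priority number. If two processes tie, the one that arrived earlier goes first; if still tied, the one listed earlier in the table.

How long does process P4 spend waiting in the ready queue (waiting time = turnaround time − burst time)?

Gantt: | P2 0-4 | P6 4-6 | P3 6-13 | P4 13-18 | P1 18-24 | P5 24-33 |
Completion: P1=24  P2=4  P3=13  P4=18  P5=33  P6=6
Turnaround (C−A): P1=17  P2=4  P3=10  P4=18  P5=31  P6=2
Waiting(P4) = turnaround − burst = 18 − 5 = 13

13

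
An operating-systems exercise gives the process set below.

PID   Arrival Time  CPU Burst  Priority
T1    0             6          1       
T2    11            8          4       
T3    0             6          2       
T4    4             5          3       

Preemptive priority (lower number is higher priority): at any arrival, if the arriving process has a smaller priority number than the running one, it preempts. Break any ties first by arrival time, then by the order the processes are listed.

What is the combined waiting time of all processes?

Schedule: | T1 0-6 | T3 6-12 | T4 12-17 | T2 17-25 |
Completion: T1=6  T2=25  T3=12  T4=17
Waiting = turnaround − burst: T1=0, T2=6, T3=6, T4=8
Total waiting = 0 + 6 + 6 + 8 = 20

20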